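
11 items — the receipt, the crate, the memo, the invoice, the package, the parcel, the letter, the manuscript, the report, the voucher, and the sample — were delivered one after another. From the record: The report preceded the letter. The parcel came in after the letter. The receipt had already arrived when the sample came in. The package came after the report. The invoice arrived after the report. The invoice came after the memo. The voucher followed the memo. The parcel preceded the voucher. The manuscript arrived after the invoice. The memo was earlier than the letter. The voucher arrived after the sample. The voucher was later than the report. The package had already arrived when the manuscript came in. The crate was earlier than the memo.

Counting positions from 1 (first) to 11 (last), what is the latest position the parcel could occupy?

10

The parcel must come before the voucher — 1 item forced after it.
Everything else can be placed before the parcel in some valid order, so the parcel can sit as late as position 11 − 1 = 10.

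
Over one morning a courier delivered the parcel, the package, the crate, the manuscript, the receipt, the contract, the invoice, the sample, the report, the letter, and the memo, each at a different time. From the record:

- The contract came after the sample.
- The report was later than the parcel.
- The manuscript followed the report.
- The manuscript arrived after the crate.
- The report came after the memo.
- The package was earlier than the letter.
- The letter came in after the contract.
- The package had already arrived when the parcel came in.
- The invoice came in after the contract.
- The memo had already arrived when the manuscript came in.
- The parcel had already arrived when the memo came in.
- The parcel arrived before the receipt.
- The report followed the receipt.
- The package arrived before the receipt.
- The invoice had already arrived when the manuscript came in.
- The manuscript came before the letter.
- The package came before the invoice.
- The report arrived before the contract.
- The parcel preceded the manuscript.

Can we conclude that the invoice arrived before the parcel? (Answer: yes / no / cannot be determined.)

no

Tracing the constraints gives the parcel → the report → the contract → the invoice, so the parcel must come before the invoice.
That means the invoice cannot be before the parcel.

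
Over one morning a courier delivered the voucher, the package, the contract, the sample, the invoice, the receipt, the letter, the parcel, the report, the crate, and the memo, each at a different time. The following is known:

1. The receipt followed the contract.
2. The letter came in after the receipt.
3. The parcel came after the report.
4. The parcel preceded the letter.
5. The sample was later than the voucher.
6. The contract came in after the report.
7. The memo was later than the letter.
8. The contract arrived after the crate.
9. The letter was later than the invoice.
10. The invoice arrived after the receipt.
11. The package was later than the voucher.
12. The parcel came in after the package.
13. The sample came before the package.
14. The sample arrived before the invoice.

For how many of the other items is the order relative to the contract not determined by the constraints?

Forced before the contract: the crate and the report; forced after the contract: the invoice, the letter, the memo, and the receipt.
That leaves the package, the parcel, the sample, and the voucher with no forced order relative to the contract — 4.

4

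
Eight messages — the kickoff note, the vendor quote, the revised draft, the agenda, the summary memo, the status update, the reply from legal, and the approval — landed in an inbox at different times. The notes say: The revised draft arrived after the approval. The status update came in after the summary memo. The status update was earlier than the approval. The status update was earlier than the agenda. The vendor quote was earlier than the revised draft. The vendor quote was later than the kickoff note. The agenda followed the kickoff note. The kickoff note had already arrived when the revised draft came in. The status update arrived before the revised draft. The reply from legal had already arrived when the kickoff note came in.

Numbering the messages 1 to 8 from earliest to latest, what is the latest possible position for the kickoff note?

5

The kickoff note must come before the agenda, the revised draft, and the vendor quote — 3 messages forced after it.
Everything else can be placed before the kickoff note in some valid order, so the kickoff note can sit as late as position 8 − 3 = 5.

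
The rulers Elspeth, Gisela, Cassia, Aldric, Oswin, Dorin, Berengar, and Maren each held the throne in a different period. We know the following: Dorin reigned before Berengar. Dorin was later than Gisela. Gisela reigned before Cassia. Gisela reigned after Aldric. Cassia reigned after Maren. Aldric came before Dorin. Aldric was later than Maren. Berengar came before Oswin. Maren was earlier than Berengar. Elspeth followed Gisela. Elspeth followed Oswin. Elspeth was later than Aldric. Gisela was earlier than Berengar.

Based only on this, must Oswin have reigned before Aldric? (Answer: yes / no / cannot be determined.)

no

Tracing the constraints gives Aldric → Gisela → Berengar → Oswin, so Aldric must come before Oswin.
That means Oswin cannot be before Aldric.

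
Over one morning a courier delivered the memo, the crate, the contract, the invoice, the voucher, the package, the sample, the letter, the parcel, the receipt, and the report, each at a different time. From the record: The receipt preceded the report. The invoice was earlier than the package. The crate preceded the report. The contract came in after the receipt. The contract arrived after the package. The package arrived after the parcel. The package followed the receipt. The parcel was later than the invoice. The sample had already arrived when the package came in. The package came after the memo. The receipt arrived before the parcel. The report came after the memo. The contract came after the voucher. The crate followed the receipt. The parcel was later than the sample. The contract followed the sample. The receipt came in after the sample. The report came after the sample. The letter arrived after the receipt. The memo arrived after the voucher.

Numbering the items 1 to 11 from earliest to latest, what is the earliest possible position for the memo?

2

The voucher must come before the memo — 1 forced predecessor.
Nothing else is forced ahead of the memo, so its earliest slot is position 1 + 1 = 2.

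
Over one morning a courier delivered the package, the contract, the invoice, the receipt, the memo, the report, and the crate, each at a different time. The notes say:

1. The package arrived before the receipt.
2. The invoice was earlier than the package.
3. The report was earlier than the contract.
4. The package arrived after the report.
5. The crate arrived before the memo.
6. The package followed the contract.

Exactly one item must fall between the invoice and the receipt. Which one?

the package

Tracing the constraints gives the invoice → the package → the receipt, so the package sits after the invoice and before the receipt.
No other item is forced both after the invoice and before the receipt.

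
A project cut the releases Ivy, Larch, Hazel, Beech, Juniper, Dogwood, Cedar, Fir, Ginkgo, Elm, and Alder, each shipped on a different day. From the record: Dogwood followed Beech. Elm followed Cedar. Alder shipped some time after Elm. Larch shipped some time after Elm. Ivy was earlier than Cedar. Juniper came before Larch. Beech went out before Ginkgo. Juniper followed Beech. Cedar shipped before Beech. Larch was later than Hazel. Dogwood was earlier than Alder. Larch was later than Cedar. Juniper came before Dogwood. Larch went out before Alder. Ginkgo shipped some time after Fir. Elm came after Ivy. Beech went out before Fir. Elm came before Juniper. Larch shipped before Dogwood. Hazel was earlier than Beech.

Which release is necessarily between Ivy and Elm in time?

Tracing the constraints gives Ivy → Cedar → Elm, so Cedar sits after Ivy and before Elm.
No other release is forced both after Ivy and before Elm.

Cedar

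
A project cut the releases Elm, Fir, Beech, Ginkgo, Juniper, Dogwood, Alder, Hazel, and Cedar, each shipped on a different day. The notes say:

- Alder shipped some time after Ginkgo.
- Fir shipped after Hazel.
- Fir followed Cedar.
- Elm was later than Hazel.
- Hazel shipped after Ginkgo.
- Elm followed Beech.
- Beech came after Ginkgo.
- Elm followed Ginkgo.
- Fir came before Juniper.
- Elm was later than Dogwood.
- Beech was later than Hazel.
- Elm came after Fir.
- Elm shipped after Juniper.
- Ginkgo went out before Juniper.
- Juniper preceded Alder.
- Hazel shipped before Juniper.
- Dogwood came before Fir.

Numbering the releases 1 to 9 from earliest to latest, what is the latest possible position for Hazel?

4

Hazel must come before Alder, Beech, Elm, Fir, and Juniper — 5 releases forced after it.
Everything else can be placed before Hazel in some valid order, so Hazel can sit as late as position 9 − 5 = 4.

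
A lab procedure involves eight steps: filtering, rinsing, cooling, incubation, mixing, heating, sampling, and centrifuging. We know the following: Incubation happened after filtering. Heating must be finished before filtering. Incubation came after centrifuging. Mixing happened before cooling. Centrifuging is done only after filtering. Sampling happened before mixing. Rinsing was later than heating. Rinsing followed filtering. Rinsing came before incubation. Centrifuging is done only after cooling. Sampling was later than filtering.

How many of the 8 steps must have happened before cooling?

4

Directly stated before cooling: mixing.
Filtering reaches cooling via filtering → sampling → mixing → cooling.
Heating reaches cooling via heating → filtering → sampling → mixing → cooling.
Sampling reaches cooling via sampling → mixing → cooling.
No chain forces rinsing (or any of the others) ahead of cooling.
That's filtering, heating, mixing, and sampling — 4 in all.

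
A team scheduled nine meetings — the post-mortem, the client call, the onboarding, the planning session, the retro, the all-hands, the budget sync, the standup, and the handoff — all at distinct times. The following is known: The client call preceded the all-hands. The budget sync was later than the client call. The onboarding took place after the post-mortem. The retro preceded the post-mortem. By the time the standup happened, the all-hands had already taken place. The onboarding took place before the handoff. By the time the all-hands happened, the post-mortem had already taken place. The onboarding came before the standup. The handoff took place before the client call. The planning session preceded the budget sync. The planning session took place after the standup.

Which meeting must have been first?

The retro has a chain of constraints placing it before every other meeting, so the retro must be first.

the retro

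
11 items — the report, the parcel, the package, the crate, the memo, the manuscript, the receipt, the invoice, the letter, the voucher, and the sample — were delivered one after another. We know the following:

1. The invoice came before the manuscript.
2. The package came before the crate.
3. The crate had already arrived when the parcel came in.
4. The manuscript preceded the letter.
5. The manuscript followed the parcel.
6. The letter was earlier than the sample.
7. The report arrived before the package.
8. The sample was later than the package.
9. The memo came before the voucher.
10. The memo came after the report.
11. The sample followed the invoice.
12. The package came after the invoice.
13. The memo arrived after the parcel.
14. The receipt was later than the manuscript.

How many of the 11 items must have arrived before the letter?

6

Directly stated before the letter: the manuscript.
The crate reaches the letter via the crate → the parcel → the manuscript → the letter.
The invoice reaches the letter via the invoice → the manuscript → the letter.
The package reaches the letter via the package → the crate → the parcel → the manuscript → the letter.
Likewise the parcel and the report each reach the letter by chaining the stated constraints.
That's the crate, the invoice, the manuscript, the package, the parcel, and the report — 6 in all.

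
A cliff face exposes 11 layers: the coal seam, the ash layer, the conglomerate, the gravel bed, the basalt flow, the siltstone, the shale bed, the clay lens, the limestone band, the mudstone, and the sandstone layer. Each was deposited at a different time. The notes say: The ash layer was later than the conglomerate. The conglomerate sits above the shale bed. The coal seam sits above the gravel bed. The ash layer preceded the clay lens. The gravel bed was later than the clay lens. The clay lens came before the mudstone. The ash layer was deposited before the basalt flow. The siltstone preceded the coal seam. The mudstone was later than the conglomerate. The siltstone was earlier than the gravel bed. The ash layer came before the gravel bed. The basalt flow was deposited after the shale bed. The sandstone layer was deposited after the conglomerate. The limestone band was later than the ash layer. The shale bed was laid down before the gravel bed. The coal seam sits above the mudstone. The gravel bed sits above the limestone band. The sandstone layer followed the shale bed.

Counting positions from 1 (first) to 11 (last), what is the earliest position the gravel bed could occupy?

The ash layer, the clay lens, the conglomerate, the limestone band, the shale bed, and the siltstone must all come before the gravel bed — 6 forced predecessors.
Nothing else is forced ahead of the gravel bed, so its earliest slot is position 6 + 1 = 7.

7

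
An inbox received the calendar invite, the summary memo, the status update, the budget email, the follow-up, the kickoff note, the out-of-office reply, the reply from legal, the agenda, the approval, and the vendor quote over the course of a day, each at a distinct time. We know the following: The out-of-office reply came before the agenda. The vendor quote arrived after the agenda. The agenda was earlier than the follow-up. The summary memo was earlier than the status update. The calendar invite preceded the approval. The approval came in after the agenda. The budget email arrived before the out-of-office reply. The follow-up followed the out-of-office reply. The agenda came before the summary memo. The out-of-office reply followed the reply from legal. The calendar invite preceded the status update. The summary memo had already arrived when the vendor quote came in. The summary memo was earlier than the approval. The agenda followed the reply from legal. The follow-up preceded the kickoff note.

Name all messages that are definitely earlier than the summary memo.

Directly stated before the summary memo: the agenda.
The budget email reaches the summary memo via the budget email → the out-of-office reply → the agenda → the summary memo.
The out-of-office reply reaches the summary memo via the out-of-office reply → the agenda → the summary memo.
The reply from legal reaches the summary memo via the reply from legal → the agenda → the summary memo.

the agenda, the budget email, the out-of-office reply, the reply from legal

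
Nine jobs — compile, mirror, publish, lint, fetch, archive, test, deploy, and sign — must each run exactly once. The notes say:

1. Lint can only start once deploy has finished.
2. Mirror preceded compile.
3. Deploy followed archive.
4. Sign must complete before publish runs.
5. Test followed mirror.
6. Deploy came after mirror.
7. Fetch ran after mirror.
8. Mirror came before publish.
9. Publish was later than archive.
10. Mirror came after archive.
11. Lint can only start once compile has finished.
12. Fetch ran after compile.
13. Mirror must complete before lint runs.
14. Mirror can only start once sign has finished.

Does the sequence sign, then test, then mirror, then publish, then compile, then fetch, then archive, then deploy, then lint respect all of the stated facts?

no

The constraints require mirror before test, but in the proposed sequence test appears ahead of mirror. That one violation is enough.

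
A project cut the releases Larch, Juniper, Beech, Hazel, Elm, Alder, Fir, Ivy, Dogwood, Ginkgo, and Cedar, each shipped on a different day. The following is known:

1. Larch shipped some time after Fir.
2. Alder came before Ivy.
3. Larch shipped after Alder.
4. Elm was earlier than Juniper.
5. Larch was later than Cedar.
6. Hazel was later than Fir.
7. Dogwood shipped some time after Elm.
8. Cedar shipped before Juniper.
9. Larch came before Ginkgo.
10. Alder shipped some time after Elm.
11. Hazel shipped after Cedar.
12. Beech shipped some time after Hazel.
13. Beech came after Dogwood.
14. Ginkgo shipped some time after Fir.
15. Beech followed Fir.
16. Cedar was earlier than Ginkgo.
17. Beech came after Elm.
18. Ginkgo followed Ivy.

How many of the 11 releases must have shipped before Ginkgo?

6

Directly stated before Ginkgo: Cedar, Fir, Ivy, and Larch.
Alder reaches Ginkgo via Alder → Larch → Ginkgo.
Elm reaches Ginkgo via Elm → Alder → Larch → Ginkgo.
No chain forces Dogwood (or any of the others) ahead of Ginkgo.
That's Alder, Cedar, Elm, Fir, Ivy, and Larch — 6 in all.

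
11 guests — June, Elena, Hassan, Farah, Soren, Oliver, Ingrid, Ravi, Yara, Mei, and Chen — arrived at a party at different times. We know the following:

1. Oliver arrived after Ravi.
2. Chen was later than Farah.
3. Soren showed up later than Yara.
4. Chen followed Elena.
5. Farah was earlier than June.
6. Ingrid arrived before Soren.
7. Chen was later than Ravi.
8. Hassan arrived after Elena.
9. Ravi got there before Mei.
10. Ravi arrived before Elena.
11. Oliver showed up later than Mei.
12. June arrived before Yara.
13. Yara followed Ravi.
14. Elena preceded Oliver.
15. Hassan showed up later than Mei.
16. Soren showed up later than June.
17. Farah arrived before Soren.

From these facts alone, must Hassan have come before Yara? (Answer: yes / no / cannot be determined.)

No chain of stated constraints runs from Hassan to Yara, and none runs from Yara to Hassan either.
So the relative order of Hassan and Yara is not fixed by the given facts.

cannot be determined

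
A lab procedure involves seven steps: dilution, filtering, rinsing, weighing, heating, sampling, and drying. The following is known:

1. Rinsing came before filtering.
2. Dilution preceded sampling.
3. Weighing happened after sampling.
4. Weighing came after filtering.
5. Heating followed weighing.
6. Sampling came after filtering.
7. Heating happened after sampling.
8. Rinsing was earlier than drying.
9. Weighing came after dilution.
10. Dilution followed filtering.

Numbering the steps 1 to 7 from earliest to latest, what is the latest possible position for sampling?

Sampling must come before heating and weighing — 2 steps forced after it.
Everything else can be placed before sampling in some valid order, so sampling can sit as late as position 7 − 2 = 5.

5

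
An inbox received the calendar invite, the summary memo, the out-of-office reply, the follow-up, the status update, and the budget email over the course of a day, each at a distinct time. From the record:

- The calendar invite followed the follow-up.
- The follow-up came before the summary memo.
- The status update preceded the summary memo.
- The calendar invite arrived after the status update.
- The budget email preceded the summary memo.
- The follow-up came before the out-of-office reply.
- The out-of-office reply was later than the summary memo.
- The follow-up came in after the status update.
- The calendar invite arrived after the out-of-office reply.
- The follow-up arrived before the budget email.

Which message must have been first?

The status update has a chain of constraints placing it before every other message, so the status update must be first.

the status update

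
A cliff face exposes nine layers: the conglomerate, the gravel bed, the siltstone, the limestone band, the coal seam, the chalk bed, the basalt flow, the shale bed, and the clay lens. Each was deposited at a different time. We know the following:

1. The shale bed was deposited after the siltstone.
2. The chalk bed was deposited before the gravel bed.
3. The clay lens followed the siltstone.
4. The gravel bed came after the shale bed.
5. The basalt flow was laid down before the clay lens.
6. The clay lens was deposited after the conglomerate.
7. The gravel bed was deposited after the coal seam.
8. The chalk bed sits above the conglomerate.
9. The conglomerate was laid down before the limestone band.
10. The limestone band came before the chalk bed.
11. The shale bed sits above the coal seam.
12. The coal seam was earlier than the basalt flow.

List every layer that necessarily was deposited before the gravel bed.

Directly stated before the gravel bed: the chalk bed, the coal seam, and the shale bed.
The conglomerate reaches the gravel bed via the conglomerate → the chalk bed → the gravel bed.
The limestone band reaches the gravel bed via the limestone band → the chalk bed → the gravel bed.
The siltstone reaches the gravel bed via the siltstone → the shale bed → the gravel bed.
No chain forces the basalt flow (or any of the others) ahead of the gravel bed.

the chalk bed, the coal seam, the conglomerate, the limestone band, the shale bed, the siltstone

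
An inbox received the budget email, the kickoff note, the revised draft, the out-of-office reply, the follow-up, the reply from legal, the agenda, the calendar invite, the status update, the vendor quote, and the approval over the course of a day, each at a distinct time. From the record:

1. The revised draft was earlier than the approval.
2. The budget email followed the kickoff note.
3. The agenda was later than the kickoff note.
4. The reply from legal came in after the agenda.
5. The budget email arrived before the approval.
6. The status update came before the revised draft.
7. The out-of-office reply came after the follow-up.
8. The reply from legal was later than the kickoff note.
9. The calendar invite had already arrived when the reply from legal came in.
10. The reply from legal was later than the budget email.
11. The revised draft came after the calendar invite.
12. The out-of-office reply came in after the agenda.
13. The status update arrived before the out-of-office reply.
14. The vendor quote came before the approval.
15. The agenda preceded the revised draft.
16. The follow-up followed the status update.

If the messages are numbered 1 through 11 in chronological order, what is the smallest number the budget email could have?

2

The kickoff note must come before the budget email — 1 forced predecessor.
Nothing else is forced ahead of the budget email, so its earliest slot is position 1 + 1 = 2.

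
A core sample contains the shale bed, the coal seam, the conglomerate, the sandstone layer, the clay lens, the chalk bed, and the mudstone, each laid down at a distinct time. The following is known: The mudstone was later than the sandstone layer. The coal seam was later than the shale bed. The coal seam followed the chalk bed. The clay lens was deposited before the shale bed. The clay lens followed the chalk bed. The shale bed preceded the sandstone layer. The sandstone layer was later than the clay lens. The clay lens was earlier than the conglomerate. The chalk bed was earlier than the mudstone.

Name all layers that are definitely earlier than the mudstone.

Directly stated before the mudstone: the chalk bed and the sandstone layer.
The clay lens reaches the mudstone via the clay lens → the sandstone layer → the mudstone.
The shale bed reaches the mudstone via the shale bed → the sandstone layer → the mudstone.
No chain forces the coal seam (or any of the others) ahead of the mudstone.

the chalk bed, the clay lens, the sandstone layer, the shale bed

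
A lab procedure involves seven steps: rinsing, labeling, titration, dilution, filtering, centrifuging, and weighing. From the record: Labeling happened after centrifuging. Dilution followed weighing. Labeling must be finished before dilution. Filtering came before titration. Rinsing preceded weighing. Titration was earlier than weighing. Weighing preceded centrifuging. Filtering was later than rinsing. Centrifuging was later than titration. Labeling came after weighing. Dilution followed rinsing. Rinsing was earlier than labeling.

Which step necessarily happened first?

Rinsing has a chain of constraints placing it before every other step, so rinsing must be first.

rinsing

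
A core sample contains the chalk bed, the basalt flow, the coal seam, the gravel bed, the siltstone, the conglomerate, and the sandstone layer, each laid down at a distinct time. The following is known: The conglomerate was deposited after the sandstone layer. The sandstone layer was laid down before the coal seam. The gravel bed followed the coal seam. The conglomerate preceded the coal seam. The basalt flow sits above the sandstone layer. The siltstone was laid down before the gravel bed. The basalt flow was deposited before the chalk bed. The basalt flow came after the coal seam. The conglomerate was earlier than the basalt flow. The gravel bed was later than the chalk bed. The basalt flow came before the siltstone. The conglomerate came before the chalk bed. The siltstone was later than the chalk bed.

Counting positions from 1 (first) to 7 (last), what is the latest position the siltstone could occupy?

The siltstone must come before the gravel bed — 1 layer forced after it.
Everything else can be placed before the siltstone in some valid order, so the siltstone can sit as late as position 7 − 1 = 6.

6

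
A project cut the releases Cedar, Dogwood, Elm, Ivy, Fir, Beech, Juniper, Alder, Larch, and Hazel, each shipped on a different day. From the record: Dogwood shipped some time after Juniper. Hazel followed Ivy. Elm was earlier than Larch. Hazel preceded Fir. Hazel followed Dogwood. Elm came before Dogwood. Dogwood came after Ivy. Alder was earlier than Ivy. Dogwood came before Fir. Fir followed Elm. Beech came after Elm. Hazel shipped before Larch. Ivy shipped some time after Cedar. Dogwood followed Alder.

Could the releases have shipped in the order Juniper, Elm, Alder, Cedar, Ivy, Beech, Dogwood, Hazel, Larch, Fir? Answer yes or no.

yes

Check each stated constraint against the proposed order — e.g. Elm is ahead of Larch; Elm is ahead of Fir. Every pair is in the required order; nothing is violated.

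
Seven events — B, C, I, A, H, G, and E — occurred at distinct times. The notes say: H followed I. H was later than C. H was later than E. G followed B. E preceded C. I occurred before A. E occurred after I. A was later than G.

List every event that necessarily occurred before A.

Directly stated before A: G and I.
B reaches A via B → G → A.

B, G, I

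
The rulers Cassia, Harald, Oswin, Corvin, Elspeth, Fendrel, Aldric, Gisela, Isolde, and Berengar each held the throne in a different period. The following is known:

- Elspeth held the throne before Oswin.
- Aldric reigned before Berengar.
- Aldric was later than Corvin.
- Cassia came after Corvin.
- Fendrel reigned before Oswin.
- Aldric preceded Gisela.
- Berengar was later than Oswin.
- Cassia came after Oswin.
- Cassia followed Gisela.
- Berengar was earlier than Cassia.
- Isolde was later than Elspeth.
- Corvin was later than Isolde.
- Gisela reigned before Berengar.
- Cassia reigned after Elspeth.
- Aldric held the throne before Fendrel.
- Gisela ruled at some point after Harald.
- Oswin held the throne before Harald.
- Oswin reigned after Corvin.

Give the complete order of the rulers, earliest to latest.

The constraints fix every adjacent pair, so only one ordering works:
Elspeth → Isolde → Corvin → Aldric → Fendrel → Oswin → Harald → Gisela → Berengar → Cassia.

Elspeth, Isolde, Corvin, Aldric, Fendrel, Oswin, Harald, Gisela, Berengar, Cassia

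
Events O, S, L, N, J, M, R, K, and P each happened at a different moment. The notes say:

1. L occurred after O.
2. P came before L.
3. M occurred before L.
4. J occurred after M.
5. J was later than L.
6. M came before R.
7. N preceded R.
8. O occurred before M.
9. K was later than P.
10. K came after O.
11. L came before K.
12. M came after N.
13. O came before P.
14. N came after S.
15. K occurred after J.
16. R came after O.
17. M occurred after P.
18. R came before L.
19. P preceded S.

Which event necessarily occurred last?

Every other event has a chain of constraints placing it before K, so K is last.

K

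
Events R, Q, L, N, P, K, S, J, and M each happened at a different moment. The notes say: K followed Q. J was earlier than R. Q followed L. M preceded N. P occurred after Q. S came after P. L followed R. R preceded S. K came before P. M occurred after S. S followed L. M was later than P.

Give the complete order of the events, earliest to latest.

The constraints fix every adjacent pair, so only one ordering works:
J → R → L → Q → K → P → S → M → N.

J, R, L, Q, K, P, S, M, N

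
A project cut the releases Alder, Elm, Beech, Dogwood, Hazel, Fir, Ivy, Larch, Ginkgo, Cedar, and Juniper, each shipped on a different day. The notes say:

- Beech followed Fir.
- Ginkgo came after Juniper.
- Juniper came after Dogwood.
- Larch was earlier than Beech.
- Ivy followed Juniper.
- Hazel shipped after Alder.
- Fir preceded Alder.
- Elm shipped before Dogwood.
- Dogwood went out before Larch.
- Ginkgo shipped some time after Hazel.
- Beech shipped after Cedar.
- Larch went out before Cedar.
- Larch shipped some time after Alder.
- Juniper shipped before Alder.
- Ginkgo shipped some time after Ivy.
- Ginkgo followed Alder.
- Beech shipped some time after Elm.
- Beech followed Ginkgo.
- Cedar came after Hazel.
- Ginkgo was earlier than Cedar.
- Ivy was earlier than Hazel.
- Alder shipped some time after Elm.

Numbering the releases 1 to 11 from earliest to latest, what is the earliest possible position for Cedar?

10

Alder, Dogwood, Elm, Fir, Ginkgo, Hazel, Ivy, Juniper, and Larch must all come before Cedar — 9 forced predecessors.
Nothing else is forced ahead of Cedar, so its earliest slot is position 9 + 1 = 10.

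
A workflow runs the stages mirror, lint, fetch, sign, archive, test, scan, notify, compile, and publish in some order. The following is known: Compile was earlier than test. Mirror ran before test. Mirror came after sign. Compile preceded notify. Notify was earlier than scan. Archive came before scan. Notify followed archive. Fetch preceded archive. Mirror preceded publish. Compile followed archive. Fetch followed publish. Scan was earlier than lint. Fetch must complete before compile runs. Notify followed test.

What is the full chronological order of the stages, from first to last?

sign, mirror, publish, fetch, archive, compile, test, notify, scan, lint

The constraints fix every adjacent pair, so only one ordering works:
sign → mirror → publish → fetch → archive → compile → test → notify → scan → lint.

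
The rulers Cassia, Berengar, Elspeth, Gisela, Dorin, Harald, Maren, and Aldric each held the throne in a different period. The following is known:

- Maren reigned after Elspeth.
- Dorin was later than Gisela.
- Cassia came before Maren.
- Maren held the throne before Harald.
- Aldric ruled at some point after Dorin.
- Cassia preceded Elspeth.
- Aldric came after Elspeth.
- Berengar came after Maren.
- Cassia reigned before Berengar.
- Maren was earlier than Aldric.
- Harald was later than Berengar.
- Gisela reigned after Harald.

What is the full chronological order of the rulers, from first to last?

The constraints fix every adjacent pair, so only one ordering works:
Cassia → Elspeth → Maren → Berengar → Harald → Gisela → Dorin → Aldric.

Cassia, Elspeth, Maren, Berengar, Harald, Gisela, Dorin, Aldric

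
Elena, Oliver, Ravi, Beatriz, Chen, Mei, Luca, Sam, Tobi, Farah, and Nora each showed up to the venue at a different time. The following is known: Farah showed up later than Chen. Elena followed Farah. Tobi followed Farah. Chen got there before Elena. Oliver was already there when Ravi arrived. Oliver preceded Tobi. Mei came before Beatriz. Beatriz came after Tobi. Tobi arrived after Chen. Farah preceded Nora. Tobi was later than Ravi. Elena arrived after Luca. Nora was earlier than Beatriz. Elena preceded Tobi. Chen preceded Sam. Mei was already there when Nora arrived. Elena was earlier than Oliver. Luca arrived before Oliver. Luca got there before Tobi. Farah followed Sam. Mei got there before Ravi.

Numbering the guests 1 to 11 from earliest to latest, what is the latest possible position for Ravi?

Ravi must come before Beatriz and Tobi — 2 guests forced after them.
Everything else can be placed before Ravi in some valid order, so Ravi can sit as late as position 11 − 2 = 9.

9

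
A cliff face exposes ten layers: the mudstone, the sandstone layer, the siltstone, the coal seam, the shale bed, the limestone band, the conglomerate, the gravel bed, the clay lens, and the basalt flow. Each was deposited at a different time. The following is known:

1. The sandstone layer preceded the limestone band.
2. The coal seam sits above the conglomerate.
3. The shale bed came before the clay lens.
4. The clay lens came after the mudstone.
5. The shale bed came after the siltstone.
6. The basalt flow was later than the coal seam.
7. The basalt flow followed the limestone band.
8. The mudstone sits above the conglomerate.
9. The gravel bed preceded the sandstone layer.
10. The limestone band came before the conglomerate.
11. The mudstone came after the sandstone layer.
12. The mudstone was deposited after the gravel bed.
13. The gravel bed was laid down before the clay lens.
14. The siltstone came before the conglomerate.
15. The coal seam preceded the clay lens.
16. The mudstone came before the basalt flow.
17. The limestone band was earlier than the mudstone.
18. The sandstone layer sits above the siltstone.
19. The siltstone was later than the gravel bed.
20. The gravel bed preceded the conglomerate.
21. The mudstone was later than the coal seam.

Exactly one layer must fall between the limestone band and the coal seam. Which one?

the conglomerate

Tracing the constraints gives the limestone band → the conglomerate → the coal seam, so the conglomerate sits after the limestone band and before the coal seam.
No other layer is forced both after the limestone band and before the coal seam.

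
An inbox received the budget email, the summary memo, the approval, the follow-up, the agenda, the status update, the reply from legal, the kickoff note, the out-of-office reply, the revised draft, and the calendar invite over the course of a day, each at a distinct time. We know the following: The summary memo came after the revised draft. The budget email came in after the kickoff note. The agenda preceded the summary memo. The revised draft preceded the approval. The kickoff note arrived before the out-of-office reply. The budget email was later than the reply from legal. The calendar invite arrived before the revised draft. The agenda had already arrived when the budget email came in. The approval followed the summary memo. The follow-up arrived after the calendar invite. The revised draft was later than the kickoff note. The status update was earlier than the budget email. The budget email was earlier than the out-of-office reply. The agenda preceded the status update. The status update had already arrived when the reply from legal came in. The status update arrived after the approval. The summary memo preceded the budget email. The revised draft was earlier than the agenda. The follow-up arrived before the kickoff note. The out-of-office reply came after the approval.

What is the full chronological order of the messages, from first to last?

the calendar invite, the follow-up, the kickoff note, the revised draft, the agenda, the summary memo, the approval, the status update, the reply from legal, the budget email, the out-of-office reply

The constraints fix every adjacent pair, so only one ordering works:
the calendar invite → the follow-up → the kickoff note → the revised draft → the agenda → the summary memo → the approval → the status update → the reply from legal → the budget email → the out-of-office reply.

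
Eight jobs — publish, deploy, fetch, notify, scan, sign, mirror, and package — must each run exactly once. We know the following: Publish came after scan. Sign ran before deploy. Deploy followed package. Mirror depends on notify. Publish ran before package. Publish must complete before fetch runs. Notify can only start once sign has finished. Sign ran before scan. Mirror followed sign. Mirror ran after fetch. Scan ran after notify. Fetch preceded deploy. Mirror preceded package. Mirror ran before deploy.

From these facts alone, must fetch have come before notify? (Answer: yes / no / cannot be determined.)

Tracing the constraints gives notify → scan → publish → fetch, so notify must come before fetch.
That means fetch cannot be before notify.

no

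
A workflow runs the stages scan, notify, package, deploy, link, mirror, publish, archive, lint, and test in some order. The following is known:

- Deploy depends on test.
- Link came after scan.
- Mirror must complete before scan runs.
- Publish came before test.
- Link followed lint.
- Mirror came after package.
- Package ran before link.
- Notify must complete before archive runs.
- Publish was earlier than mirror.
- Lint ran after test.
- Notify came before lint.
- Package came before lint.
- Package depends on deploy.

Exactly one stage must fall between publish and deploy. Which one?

test

Tracing the constraints gives publish → test → deploy, so test sits after publish and before deploy.
No other stage is forced both after publish and before deploy.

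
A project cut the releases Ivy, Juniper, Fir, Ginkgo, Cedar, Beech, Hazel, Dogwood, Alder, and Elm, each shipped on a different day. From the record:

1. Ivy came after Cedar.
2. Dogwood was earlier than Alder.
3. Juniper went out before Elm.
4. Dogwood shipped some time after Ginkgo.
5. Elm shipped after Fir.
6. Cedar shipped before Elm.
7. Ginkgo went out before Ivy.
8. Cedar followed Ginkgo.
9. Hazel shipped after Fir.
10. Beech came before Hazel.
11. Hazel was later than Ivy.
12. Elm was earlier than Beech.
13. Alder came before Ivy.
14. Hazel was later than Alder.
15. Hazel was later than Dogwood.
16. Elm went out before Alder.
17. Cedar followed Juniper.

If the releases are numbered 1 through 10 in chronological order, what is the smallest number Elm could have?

5

Cedar, Fir, Ginkgo, and Juniper must all come before Elm — 4 forced predecessors.
Nothing else is forced ahead of Elm, so its earliest slot is position 4 + 1 = 5.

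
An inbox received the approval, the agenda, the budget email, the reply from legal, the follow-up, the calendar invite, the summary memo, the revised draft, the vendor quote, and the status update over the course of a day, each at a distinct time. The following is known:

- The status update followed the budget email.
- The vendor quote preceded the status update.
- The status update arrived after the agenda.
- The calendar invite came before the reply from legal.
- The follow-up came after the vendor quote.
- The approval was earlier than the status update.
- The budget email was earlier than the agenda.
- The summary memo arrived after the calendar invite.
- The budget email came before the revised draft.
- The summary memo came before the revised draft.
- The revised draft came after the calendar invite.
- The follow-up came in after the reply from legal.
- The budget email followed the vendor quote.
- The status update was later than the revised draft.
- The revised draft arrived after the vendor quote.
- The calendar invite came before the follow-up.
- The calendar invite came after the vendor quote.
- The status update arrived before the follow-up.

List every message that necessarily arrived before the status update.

the agenda, the approval, the budget email, the calendar invite, the revised draft, the summary memo, the vendor quote

Directly stated before the status update: the agenda, the approval, the budget email, the revised draft, and the vendor quote.
The calendar invite reaches the status update via the calendar invite → the revised draft → the status update.
The summary memo reaches the status update via the summary memo → the revised draft → the status update.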